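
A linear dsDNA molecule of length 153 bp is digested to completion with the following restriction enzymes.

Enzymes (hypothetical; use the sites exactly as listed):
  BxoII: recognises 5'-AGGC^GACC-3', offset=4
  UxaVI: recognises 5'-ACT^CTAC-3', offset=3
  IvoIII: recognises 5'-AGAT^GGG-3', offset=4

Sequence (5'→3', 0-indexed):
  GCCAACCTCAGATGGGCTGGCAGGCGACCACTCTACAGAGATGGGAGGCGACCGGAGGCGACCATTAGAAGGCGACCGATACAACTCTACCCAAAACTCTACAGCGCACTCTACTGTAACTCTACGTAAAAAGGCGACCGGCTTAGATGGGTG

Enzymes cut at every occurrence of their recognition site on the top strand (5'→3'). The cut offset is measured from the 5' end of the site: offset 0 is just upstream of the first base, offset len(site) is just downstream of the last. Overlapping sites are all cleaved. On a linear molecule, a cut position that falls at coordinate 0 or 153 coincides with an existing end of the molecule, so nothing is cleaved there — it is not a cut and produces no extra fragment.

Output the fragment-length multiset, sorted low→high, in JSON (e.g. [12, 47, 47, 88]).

Scan for sites:
  BxoII (AGGCGACC, off=4): starts [21, 45, 55, 69, 131] → cuts [25, 49, 59, 73, 135]
  UxaVI (ACTCTAC, off=3): starts [29, 83, 95, 107, 118] → cuts [32, 86, 98, 110, 121]
  IvoIII (AGATGGG, off=4): starts [9, 38, 144] → cuts [13, 42, 148]

All cut coordinates (distinct, sorted): [13, 25, 32, 42, 49, 59, 73, 86, 98, 110, 121, 135, 148]

Fragments:
  [0,13): 13 bp
  [13,25): 12 bp
  [25,32): 7 bp
  [32,42): 10 bp
  [42,49): 7 bp
  [49,59): 10 bp
  [59,73): 14 bp
  [73,86): 13 bp
  [86,98): 12 bp
  [98,110): 12 bp
  [110,121): 11 bp
  [121,135): 14 bp
  [135,148): 13 bp
  [148,153): 5 bp

[5,7,7,10,10,11,12,12,12,13,13,13,14,14]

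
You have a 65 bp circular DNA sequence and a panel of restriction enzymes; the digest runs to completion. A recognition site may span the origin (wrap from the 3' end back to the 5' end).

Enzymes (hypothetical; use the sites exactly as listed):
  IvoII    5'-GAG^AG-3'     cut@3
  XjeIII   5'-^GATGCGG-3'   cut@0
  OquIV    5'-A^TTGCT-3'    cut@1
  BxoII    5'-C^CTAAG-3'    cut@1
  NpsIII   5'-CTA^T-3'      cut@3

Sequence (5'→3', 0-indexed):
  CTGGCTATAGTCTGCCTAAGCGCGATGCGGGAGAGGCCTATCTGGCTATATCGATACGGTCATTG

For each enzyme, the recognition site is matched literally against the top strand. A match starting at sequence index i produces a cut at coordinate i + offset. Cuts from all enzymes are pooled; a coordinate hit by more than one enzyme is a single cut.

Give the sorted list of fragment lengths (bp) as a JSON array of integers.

Site scan:
  IvoII GAGAG/3: at [30] ⇒ [33]
  XjeIII GATGCGG/0: at [23] ⇒ [23]
  OquIV ATTGCT/1: at [61] ⇒ [62]
  BxoII CCTAAG/1: at [14] ⇒ [15]
  NpsIII CTAT/3: at [4, 37, 45] ⇒ [7, 40, 48]

All cut coordinates (distinct, sorted): [7, 15, 23, 33, 40, 48, 62]

Fragment lengths:
  7→15: 8 bp
  15→23: 8 bp
  23→33: 10 bp
  33→40: 7 bp
  40→48: 8 bp
  48→62: 14 bp
  62→7 (wrap): 65-62+7 = 10 bp

[7,8,8,8,10,10,14]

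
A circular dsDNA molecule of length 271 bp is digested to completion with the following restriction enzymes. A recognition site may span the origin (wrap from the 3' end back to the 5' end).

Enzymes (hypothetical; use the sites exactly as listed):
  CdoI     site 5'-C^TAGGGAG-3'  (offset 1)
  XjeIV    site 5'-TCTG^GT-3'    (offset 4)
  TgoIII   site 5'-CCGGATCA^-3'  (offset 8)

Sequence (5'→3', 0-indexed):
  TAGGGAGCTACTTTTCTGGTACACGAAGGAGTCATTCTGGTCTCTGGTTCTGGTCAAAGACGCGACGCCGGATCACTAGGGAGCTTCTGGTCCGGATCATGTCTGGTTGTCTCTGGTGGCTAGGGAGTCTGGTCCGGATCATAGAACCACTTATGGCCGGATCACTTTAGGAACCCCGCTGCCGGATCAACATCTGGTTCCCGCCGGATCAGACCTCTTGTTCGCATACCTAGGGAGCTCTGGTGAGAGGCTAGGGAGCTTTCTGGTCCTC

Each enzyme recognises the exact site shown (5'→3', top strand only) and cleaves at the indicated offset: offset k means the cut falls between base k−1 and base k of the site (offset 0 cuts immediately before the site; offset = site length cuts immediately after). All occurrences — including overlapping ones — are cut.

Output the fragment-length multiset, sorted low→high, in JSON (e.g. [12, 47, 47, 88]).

[1,5,6,6,6,7,7,9,10,10,10,11,12,13,14,15,18,19,21,23,23,25]

Scan for sites:
  CdoI CTAGGGAG/1: at [75, 119, 229, 250, 270] ⇒ [0, 76, 120, 230, 251]
  XjeIV TCTGGT/4: at [14, 35, 42, 48, 85, 101, 111, 127, 192, 238, 261] ⇒ [18, 39, 46, 52, 89, 105, 115, 131, 196, 242, 265]
  TgoIII CCGGATCA/8: at [67, 91, 133, 156, 181, 203] ⇒ [75, 99, 141, 164, 189, 211]

Pooled cuts: [0, 18, 39, 46, 52, 75, 76, 89, 99, 105, 115, 120, 131, 141, 164, 189, 196, 211, 230, 242, 251, 265]

Fragments:
  0→18: 18 bp
  18→39: 21 bp
  39→46: 7 bp
  46→52: 6 bp
  52→75: 23 bp
  75→76: 1 bp
  76→89: 13 bp
  89→99: 10 bp
  99→105: 6 bp
  105→115: 10 bp
  115→120: 5 bp
  120→131: 11 bp
  131→141: 10 bp
  141→164: 23 bp
  164→189: 25 bp
  189→196: 7 bp
  196→211: 15 bp
  211→230: 19 bp
  230→242: 12 bp
  242→251: 9 bp
  251→265: 14 bp
  265→0 (wrap): 271-265+0 = 6 bp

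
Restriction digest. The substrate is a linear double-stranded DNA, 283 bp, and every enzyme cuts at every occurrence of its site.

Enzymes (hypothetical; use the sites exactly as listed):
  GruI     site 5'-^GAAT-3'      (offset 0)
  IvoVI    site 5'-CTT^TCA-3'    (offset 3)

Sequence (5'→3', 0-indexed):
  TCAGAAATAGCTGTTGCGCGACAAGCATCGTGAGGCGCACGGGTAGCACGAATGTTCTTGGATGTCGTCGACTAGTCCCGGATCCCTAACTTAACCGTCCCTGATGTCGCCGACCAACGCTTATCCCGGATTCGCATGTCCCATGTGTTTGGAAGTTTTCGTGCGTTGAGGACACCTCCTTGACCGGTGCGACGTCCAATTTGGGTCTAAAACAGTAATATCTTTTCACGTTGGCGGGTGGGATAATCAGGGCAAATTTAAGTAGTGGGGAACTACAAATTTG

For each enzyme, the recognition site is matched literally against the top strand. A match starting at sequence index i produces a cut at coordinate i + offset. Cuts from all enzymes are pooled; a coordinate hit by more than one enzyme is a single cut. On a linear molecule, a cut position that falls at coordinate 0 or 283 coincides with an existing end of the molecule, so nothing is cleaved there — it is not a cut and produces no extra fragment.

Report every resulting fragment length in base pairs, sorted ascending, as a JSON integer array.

Site scan:
  GruI GAAT/0: at [49] ⇒ [49]
  IvoVI (CTTTCA, off=3): no sites

Pooled cuts: [49]

Fragment lengths:
  [0,49): 49 bp
  [49,283): 234 bp

[49,234]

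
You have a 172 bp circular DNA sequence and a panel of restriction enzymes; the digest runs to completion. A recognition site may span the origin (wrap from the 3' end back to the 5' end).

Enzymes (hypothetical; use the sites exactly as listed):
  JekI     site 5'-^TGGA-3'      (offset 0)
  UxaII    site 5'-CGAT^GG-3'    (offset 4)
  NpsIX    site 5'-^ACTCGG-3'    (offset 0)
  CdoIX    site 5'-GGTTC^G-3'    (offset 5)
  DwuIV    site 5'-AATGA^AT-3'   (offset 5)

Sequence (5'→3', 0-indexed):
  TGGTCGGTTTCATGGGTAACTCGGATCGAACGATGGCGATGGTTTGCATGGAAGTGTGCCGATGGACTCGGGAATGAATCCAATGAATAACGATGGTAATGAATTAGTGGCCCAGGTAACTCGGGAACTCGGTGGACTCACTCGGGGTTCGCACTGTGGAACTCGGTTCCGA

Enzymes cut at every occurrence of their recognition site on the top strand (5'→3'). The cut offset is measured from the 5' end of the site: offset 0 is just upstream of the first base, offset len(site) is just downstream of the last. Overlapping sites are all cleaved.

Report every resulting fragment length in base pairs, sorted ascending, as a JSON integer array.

[1,2,4,6,6,6,7,8,8,8,8,9,11,12,13,14,16,16,17]

Site scan:
  JekI TGGA/0: at [48, 62, 132, 156] ⇒ [48, 62, 132, 156]
  UxaII CGATGG/4: at [30, 36, 59, 90, 169] ⇒ [1, 34, 40, 63, 94]
  NpsIX ACTCGG/0: at [18, 65, 118, 126, 139, 160] ⇒ [18, 65, 118, 126, 139, 160]
  CdoIX GGTTCG/5: at [145] ⇒ [150]
  DwuIV AATGAAT/5: at [72, 81, 97] ⇒ [77, 86, 102]

Pooled cuts: [1, 18, 34, 40, 48, 62, 63, 65, 77, 86, 94, 102, 118, 126, 132, 139, 150, 156, 160]

Fragments:
  1→18: 17 bp
  18→34: 16 bp
  34→40: 6 bp
  40→48: 8 bp
  48→62: 14 bp
  62→63: 1 bp
  63→65: 2 bp
  65→77: 12 bp
  77→86: 9 bp
  86→94: 8 bp
  94→102: 8 bp
  102→118: 16 bp
  118→126: 8 bp
  126→132: 6 bp
  132→139: 7 bp
  139→150: 11 bp
  150→156: 6 bp
  156→160: 4 bp
  160→1 (wrap): 172-160+1 = 13 bp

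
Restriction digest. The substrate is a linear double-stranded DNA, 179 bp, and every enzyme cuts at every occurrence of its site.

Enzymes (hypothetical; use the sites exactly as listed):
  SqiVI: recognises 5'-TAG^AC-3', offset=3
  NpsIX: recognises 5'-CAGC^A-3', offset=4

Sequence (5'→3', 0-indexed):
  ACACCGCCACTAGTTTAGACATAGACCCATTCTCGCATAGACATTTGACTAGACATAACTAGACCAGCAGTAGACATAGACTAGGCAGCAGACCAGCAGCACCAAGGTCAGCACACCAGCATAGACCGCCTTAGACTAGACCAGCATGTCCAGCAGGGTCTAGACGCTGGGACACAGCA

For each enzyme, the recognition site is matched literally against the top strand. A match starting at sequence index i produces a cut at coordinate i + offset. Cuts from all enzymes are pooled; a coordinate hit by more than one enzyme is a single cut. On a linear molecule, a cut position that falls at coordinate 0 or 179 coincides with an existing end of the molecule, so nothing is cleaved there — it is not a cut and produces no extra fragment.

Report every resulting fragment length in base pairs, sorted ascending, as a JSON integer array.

Site scan:
  SqiVI TAGAC/3: at [15, 21, 37, 49, 59, 70, 76, 121, 131, 136, 160] ⇒ [18, 24, 40, 52, 62, 73, 79, 124, 134, 139, 163]
  NpsIX CAGCA/4: at [64, 85, 93, 96, 108, 116, 141, 150, 174] ⇒ [68, 89, 97, 100, 112, 120, 145, 154, 178]

Pooled cuts: [18, 24, 40, 52, 62, 68, 73, 79, 89, 97, 100, 112, 120, 124, 134, 139, 145, 154, 163, 178]

Fragments:
  [0,18): 18 bp
  [18,24): 6 bp
  [24,40): 16 bp
  [40,52): 12 bp
  [52,62): 10 bp
  [62,68): 6 bp
  [68,73): 5 bp
  [73,79): 6 bp
  [79,89): 10 bp
  [89,97): 8 bp
  [97,100): 3 bp
  [100,112): 12 bp
  [112,120): 8 bp
  [120,124): 4 bp
  [124,134): 10 bp
  [134,139): 5 bp
  [139,145): 6 bp
  [145,154): 9 bp
  [154,163): 9 bp
  [163,178): 15 bp
  [178,179): 1 bp

[1,3,4,5,5,6,6,6,6,8,8,9,9,10,10,10,12,12,15,16,18]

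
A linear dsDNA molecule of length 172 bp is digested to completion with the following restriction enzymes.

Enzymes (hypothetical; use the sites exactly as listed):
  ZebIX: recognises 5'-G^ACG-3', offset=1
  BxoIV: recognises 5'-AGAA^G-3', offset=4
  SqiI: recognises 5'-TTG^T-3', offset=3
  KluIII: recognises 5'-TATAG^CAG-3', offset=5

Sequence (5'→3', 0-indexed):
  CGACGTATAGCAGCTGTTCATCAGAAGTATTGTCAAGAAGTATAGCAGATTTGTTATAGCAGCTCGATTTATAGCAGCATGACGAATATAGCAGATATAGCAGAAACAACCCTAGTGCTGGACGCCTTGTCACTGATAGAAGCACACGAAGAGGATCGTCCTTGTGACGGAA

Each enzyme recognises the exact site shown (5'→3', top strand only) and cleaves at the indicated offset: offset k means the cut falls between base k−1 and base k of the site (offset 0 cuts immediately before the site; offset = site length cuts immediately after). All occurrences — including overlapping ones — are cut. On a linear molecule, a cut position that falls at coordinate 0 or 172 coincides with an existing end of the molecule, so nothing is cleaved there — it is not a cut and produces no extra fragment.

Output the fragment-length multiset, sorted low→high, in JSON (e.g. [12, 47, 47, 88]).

Per-enzyme occurrences:
  ZebIX GACG/1: at [1, 80, 120, 165] ⇒ [2, 81, 121, 166]
  BxoIV AGAAG/4: at [22, 35, 137] ⇒ [26, 39, 141]
  SqiI TTGT/3: at [29, 50, 126, 161] ⇒ [32, 53, 129, 164]
  KluIII TATAGCAG/5: at [5, 40, 54, 69, 86, 95] ⇒ [10, 45, 59, 74, 91, 100]

Pooled cuts: [2, 10, 26, 32, 39, 45, 53, 59, 74, 81, 91, 100, 121, 129, 141, 164, 166]

Fragment lengths:
  [0,2): 2 bp
  [2,10): 8 bp
  [10,26): 16 bp
  [26,32): 6 bp
  [32,39): 7 bp
  [39,45): 6 bp
  [45,53): 8 bp
  [53,59): 6 bp
  [59,74): 15 bp
  [74,81): 7 bp
  [81,91): 10 bp
  [91,100): 9 bp
  [100,121): 21 bp
  [121,129): 8 bp
  [129,141): 12 bp
  [141,164): 23 bp
  [164,166): 2 bp
  [166,172): 6 bp

[2,2,6,6,6,6,7,7,8,8,8,9,10,12,15,16,21,23]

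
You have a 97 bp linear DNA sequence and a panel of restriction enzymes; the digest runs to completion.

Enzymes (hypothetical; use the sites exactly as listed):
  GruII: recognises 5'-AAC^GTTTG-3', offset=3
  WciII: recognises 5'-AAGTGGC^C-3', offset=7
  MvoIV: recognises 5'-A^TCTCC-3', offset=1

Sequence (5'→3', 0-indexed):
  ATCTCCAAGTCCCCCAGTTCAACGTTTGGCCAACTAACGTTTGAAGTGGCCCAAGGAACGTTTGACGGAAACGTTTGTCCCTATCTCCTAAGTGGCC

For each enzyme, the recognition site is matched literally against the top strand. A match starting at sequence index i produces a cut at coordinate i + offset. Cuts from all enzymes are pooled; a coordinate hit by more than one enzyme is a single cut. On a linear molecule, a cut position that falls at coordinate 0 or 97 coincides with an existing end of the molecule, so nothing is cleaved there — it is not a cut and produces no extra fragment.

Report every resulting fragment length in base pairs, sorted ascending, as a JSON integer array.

Site scan:
  GruII AACGTTTG/3: at [20, 35, 56, 69] ⇒ [23, 38, 59, 72]
  WciII AAGTGGCC/7: at [43, 89] ⇒ [50, 96]
  MvoIV ATCTCC/1: at [0, 82] ⇒ [1, 83]

All cut coordinates (distinct, sorted): [1, 23, 38, 50, 59, 72, 83, 96]

Fragments:
  [0,1): 1 bp
  [1,23): 22 bp
  [23,38): 15 bp
  [38,50): 12 bp
  [50,59): 9 bp
  [59,72): 13 bp
  [72,83): 11 bp
  [83,96): 13 bp
  [96,97): 1 bp

[1,1,9,11,12,13,13,15,22]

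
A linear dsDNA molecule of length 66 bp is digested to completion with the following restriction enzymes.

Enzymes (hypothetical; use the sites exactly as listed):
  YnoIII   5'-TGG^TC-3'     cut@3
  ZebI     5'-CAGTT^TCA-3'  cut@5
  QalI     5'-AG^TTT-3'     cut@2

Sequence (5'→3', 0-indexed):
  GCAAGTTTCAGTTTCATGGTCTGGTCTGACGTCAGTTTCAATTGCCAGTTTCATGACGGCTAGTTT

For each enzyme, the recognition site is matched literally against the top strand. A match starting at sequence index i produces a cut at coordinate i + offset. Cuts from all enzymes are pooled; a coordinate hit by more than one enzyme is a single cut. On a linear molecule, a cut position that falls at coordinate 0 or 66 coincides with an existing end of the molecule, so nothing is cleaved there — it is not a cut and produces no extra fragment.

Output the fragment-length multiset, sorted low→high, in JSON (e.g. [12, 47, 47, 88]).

[2,2,2,3,5,5,6,6,11,11,13]

Per-enzyme occurrences:
  YnoIII TGGTC/3: at [16, 21] ⇒ [19, 24]
  ZebI CAGTTTCA/5: at [8, 32, 45] ⇒ [13, 37, 50]
  QalI AGTTT/2: at [3, 9, 33, 46, 61] ⇒ [5, 11, 35, 48, 63]

Pooled cuts: [5, 11, 13, 19, 24, 35, 37, 48, 50, 63]

Fragment lengths:
  [0,5): 5 bp
  [5,11): 6 bp
  [11,13): 2 bp
  [13,19): 6 bp
  [19,24): 5 bp
  [24,35): 11 bp
  [35,37): 2 bp
  [37,48): 11 bp
  [48,50): 2 bp
  [50,63): 13 bp
  [63,66): 3 bp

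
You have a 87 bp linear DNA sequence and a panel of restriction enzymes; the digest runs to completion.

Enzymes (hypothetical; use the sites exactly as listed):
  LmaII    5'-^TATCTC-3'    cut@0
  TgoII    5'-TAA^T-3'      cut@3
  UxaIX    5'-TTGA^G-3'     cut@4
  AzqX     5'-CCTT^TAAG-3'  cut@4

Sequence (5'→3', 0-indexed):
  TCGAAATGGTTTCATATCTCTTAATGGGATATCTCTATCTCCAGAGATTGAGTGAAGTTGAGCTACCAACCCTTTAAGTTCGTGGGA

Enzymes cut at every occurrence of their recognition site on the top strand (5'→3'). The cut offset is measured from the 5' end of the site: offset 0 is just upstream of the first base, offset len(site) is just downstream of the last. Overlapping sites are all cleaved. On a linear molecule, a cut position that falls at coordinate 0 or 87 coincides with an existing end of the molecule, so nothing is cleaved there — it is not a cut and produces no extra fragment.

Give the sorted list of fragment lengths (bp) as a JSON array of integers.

[5,6,10,10,13,13,14,16]

Scan for sites:
  LmaII (TATCTC, off=0): starts [14, 29, 35] → cuts [14, 29, 35]
  TgoII (TAAT, off=3): starts [21] → cuts [24]
  UxaIX (TTGAG, off=4): starts [47, 57] → cuts [51, 61]
  AzqX (CCTTTAAG, off=4): starts [70] → cuts [74]

Pooled cuts: [14, 24, 29, 35, 51, 61, 74]

Fragments:
  [0,14): 14 bp
  [14,24): 10 bp
  [24,29): 5 bp
  [29,35): 6 bp
  [35,51): 16 bp
  [51,61): 10 bp
  [61,74): 13 bp
  [74,87): 13 bp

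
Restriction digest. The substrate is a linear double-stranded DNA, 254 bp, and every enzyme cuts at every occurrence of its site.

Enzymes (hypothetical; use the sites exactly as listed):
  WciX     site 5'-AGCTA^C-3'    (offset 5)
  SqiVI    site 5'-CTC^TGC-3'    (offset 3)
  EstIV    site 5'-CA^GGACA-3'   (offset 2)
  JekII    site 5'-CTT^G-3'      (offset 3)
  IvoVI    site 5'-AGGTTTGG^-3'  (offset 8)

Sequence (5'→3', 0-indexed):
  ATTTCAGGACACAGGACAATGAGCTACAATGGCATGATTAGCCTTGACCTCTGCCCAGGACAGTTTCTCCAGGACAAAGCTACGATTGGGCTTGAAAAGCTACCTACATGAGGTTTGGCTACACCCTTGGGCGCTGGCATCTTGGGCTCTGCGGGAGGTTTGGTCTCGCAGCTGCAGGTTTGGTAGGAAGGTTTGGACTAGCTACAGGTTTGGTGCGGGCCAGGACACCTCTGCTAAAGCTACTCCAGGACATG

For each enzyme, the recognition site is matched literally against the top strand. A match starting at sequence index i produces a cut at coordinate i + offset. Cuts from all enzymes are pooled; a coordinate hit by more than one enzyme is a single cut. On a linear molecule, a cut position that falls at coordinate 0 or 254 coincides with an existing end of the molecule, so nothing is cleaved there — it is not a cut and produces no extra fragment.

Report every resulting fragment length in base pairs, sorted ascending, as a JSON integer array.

Site scan:
  WciX (AGCTAC, off=5): starts [21, 77, 97, 199, 237] → cuts [26, 82, 102, 204, 242]
  SqiVI (CTCTGC, off=3): starts [48, 146, 228] → cuts [51, 149, 231]
  EstIV (CAGGACA, off=2): starts [4, 11, 55, 69, 220, 245] → cuts [6, 13, 57, 71, 222, 247]
  JekII (CTTG, off=3): starts [42, 90, 125, 140] → cuts [45, 93, 128, 143]
  IvoVI (AGGTTTGG, off=8): starts [110, 155, 175, 188, 205] → cuts [118, 163, 183, 196, 213]

All cut coordinates (distinct, sorted): [6, 13, 26, 45, 51, 57, 71, 82, 93, 102, 118, 128, 143, 149, 163, 183, 196, 204, 213, 222, 231, 242, 247]

Fragments:
  [0,6): 6 bp
  [6,13): 7 bp
  [13,26): 13 bp
  [26,45): 19 bp
  [45,51): 6 bp
  [51,57): 6 bp
  [57,71): 14 bp
  [71,82): 11 bp
  [82,93): 11 bp
  [93,102): 9 bp
  [102,118): 16 bp
  [118,128): 10 bp
  [128,143): 15 bp
  [143,149): 6 bp
  [149,163): 14 bp
  [163,183): 20 bp
  [183,196): 13 bp
  [196,204): 8 bp
  [204,213): 9 bp
  [213,222): 9 bp
  [222,231): 9 bp
  [231,242): 11 bp
  [242,247): 5 bp
  [247,254): 7 bp

[5,6,6,6,6,7,7,8,9,9,9,9,10,11,11,11,13,13,14,14,15,16,19,20]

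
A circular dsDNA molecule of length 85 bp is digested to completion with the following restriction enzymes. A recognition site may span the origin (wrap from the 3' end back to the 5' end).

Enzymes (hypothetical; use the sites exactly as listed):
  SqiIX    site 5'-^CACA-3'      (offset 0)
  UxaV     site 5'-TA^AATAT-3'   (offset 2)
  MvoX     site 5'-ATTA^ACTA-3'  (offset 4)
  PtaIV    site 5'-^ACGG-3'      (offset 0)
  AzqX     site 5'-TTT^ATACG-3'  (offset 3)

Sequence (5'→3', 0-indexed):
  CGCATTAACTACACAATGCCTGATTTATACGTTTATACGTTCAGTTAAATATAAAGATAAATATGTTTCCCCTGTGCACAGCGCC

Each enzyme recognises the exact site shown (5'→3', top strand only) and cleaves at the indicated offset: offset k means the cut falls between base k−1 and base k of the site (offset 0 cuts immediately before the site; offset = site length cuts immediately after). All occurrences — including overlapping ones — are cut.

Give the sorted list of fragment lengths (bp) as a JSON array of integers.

Per-enzyme occurrences:
  SqiIX CACA/0: at [11, 76] ⇒ [11, 76]
  UxaV TAAATAT/2: at [45, 57] ⇒ [47, 59]
  MvoX ATTAACTA/4: at [3] ⇒ [7]
  PtaIV (ACGG, off=0): no sites
  AzqX TTTATACG/3: at [23, 31] ⇒ [26, 34]

All cut coordinates (distinct, sorted): [7, 11, 26, 34, 47, 59, 76]

Fragments:
  7→11: 4 bp
  11→26: 15 bp
  26→34: 8 bp
  34→47: 13 bp
  47→59: 12 bp
  59→76: 17 bp
  76→7 (wrap): 85-76+7 = 16 bp

[4,8,12,13,15,16,17]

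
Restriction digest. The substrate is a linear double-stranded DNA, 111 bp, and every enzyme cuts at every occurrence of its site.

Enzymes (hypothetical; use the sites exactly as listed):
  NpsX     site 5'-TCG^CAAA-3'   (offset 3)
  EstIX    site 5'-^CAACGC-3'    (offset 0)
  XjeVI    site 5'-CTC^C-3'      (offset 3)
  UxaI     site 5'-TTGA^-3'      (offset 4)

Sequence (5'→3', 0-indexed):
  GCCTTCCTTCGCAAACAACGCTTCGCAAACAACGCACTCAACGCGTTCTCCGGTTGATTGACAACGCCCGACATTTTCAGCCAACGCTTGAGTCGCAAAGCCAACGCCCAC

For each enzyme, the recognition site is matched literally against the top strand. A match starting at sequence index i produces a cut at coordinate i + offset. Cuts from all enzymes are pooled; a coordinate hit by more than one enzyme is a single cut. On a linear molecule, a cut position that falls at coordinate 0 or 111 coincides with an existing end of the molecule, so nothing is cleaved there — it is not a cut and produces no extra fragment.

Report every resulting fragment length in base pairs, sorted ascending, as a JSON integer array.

Site scan:
  NpsX (TCGCAAA, off=3): starts [8, 22, 92] → cuts [11, 25, 95]
  EstIX (CAACGC, off=0): starts [15, 29, 38, 61, 81, 101] → cuts [15, 29, 38, 61, 81, 101]
  XjeVI (CTCC, off=3): starts [47] → cuts [50]
  UxaI (TTGA, off=4): starts [53, 57, 87] → cuts [57, 61, 91]

Pooled cuts: [11, 15, 25, 29, 38, 50, 57, 61, 81, 91, 95, 101]

Fragment lengths:
  [0,11): 11 bp
  [11,15): 4 bp
  [15,25): 10 bp
  [25,29): 4 bp
  [29,38): 9 bp
  [38,50): 12 bp
  [50,57): 7 bp
  [57,61): 4 bp
  [61,81): 20 bp
  [81,91): 10 bp
  [91,95): 4 bp
  [95,101): 6 bp
  [101,111): 10 bp

[4,4,4,4,6,7,9,10,10,10,11,12,20]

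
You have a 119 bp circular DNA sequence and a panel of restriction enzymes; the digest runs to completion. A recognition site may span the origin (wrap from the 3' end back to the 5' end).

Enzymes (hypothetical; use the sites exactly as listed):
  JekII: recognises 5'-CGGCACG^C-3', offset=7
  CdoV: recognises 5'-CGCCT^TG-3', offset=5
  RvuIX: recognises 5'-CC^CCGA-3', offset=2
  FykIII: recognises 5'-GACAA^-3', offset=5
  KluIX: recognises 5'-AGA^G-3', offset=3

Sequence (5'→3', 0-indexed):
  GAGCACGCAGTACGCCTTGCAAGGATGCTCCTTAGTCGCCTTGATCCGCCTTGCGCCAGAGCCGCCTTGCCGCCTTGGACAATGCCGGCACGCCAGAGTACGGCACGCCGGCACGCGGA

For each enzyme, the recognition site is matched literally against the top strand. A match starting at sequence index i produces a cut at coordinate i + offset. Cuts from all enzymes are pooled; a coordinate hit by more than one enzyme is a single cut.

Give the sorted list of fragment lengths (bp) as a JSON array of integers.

Site scan:
  JekII CGGCACGC/7: at [85, 100, 108] ⇒ [92, 107, 115]
  CdoV CGCCTTG/5: at [12, 36, 46, 62, 70] ⇒ [17, 41, 51, 67, 75]
  RvuIX (CCCCGA, off=2): no sites
  FykIII GACAA/5: at [77] ⇒ [82]
  KluIX AGAG/3: at [57, 94, 118] ⇒ [2, 60, 97]

All cut coordinates (distinct, sorted): [2, 17, 41, 51, 60, 67, 75, 82, 92, 97, 107, 115]

Fragments:
  2→17: 15 bp
  17→41: 24 bp
  41→51: 10 bp
  51→60: 9 bp
  60→67: 7 bp
  67→75: 8 bp
  75→82: 7 bp
  82→92: 10 bp
  92→97: 5 bp
  97→107: 10 bp
  107→115: 8 bp
  115→2 (wrap): 119-115+2 = 6 bp

[5,6,7,7,8,8,9,10,10,10,15,24]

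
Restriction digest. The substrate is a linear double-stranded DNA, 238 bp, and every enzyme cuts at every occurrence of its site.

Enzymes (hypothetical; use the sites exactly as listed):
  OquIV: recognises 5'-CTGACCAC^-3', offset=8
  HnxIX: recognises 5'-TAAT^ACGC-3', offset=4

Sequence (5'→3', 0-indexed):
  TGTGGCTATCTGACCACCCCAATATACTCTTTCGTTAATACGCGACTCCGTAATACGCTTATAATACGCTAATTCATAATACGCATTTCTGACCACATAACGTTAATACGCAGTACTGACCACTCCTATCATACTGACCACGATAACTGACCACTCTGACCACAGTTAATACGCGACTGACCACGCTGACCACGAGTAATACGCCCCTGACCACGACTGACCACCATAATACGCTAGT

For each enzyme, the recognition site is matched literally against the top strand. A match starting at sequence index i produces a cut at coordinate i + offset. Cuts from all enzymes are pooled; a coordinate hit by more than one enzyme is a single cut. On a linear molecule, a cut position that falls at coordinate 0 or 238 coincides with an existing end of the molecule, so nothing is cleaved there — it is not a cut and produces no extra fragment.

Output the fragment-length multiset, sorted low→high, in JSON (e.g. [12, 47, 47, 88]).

[6,7,7,8,9,9,10,11,11,13,14,14,15,15,16,16,17,18,22]

Scan for sites:
  OquIV CTGACCAC/8: at [9, 88, 115, 133, 146, 155, 176, 185, 206, 216] ⇒ [17, 96, 123, 141, 154, 163, 184, 193, 214, 224]
  HnxIX TAATACGC/4: at [35, 50, 61, 76, 103, 166, 196, 226] ⇒ [39, 54, 65, 80, 107, 170, 200, 230]

All cut coordinates (distinct, sorted): [17, 39, 54, 65, 80, 96, 107, 123, 141, 154, 163, 170, 184, 193, 200, 214, 224, 230]

Fragments:
  [0,17): 17 bp
  [17,39): 22 bp
  [39,54): 15 bp
  [54,65): 11 bp
  [65,80): 15 bp
  [80,96): 16 bp
  [96,107): 11 bp
  [107,123): 16 bp
  [123,141): 18 bp
  [141,154): 13 bp
  [154,163): 9 bp
  [163,170): 7 bp
  [170,184): 14 bp
  [184,193): 9 bp
  [193,200): 7 bp
  [200,214): 14 bp
  [214,224): 10 bp
  [224,230): 6 bp
  [230,238): 8 bp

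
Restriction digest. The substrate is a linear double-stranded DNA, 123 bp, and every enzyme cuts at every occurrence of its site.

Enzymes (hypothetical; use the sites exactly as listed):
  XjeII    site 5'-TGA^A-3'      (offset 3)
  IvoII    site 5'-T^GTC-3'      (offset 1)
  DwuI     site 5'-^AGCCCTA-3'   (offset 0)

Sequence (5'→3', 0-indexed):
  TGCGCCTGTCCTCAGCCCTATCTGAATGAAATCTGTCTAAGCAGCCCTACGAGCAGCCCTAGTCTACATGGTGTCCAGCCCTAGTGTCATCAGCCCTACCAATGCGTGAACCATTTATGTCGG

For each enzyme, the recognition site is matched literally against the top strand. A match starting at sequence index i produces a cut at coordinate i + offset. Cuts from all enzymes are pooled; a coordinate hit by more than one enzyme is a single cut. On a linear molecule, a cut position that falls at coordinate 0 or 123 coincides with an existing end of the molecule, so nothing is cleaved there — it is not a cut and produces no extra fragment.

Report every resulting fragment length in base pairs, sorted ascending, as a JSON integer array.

[4,4,5,5,6,6,7,8,9,9,12,12,18,18]

Per-enzyme occurrences:
  XjeII TGAA/3: at [22, 26, 106] ⇒ [25, 29, 109]
  IvoII TGTC/1: at [6, 33, 71, 84, 117] ⇒ [7, 34, 72, 85, 118]
  DwuI AGCCCTA/0: at [13, 42, 54, 76, 91] ⇒ [13, 42, 54, 76, 91]

Pooled cuts: [7, 13, 25, 29, 34, 42, 54, 72, 76, 85, 91, 109, 118]

Fragment lengths:
  [0,7): 7 bp
  [7,13): 6 bp
  [13,25): 12 bp
  [25,29): 4 bp
  [29,34): 5 bp
  [34,42): 8 bp
  [42,54): 12 bp
  [54,72): 18 bp
  [72,76): 4 bp
  [76,85): 9 bp
  [85,91): 6 bp
  [91,109): 18 bp
  [109,118): 9 bp
  [118,123): 5 bp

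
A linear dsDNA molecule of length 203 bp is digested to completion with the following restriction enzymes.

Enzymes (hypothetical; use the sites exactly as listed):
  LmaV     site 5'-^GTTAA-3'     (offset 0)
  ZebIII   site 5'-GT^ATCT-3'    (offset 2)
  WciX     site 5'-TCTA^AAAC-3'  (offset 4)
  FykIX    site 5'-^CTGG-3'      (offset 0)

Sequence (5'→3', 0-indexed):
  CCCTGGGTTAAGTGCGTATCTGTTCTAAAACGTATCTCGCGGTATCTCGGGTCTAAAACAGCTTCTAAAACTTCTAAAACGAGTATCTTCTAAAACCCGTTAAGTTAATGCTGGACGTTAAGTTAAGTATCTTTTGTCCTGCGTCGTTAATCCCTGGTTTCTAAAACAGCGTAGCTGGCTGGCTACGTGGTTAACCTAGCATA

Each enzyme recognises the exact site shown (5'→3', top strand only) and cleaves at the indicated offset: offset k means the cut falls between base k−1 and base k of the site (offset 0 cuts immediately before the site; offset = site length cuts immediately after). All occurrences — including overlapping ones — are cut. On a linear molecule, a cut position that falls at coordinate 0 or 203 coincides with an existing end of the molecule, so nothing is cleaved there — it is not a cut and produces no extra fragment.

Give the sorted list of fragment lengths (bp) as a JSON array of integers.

[2,4,4,5,5,6,6,6,7,7,8,8,8,9,10,10,10,11,11,11,12,12,14,17]

Site scan:
  LmaV (GTTAA, off=0): starts [6, 98, 103, 116, 121, 145, 189] → cuts [6, 98, 103, 116, 121, 145, 189]
  ZebIII (GTATCT, off=2): starts [15, 31, 41, 82, 126] → cuts [17, 33, 43, 84, 128]
  WciX (TCTAAAAC, off=4): starts [23, 51, 63, 72, 88, 159] → cuts [27, 55, 67, 76, 92, 163]
  FykIX (CTGG, off=0): starts [2, 110, 153, 174, 178] → cuts [2, 110, 153, 174, 178]

All cut coordinates (distinct, sorted): [2, 6, 17, 27, 33, 43, 55, 67, 76, 84, 92, 98, 103, 110, 116, 121, 128, 145, 153, 163, 174, 178, 189]

Fragment lengths:
  [0,2): 2 bp
  [2,6): 4 bp
  [6,17): 11 bp
  [17,27): 10 bp
  [27,33): 6 bp
  [33,43): 10 bp
  [43,55): 12 bp
  [55,67): 12 bp
  [67,76): 9 bp
  [76,84): 8 bp
  [84,92): 8 bp
  [92,98): 6 bp
  [98,103): 5 bp
  [103,110): 7 bp
  [110,116): 6 bp
  [116,121): 5 bp
  [121,128): 7 bp
  [128,145): 17 bp
  [145,153): 8 bp
  [153,163): 10 bp
  [163,174): 11 bp
  [174,178): 4 bp
  [178,189): 11 bp
  [189,203): 14 bp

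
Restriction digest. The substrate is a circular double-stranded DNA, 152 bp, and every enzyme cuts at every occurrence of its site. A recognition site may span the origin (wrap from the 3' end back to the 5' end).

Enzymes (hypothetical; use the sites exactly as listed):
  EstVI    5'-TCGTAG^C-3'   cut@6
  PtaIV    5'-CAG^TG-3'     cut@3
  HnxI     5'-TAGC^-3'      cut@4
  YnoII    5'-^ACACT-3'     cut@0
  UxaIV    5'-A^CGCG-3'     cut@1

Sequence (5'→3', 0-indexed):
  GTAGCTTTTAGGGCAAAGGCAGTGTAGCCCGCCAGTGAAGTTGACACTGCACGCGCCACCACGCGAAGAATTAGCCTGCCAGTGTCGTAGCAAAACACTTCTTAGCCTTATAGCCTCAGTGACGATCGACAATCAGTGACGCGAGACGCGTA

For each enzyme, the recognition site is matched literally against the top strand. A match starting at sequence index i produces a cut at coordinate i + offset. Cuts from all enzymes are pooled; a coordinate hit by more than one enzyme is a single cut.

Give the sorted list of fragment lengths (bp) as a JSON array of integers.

[1,3,3,5,6,7,7,7,8,8,8,8,10,11,12,14,17,17]

Scan for sites:
  EstVI TCGTAGC/6: at [84] ⇒ [90]
  PtaIV CAGTG/3: at [19, 32, 79, 116, 133] ⇒ [22, 35, 82, 119, 136]
  HnxI TAGC/4: at [1, 24, 71, 87, 102, 110] ⇒ [5, 28, 75, 91, 106, 114]
  YnoII ACACT/0: at [43, 94] ⇒ [43, 94]
  UxaIV ACGCG/1: at [50, 60, 138, 145] ⇒ [51, 61, 139, 146]

All cut coordinates (distinct, sorted): [5, 22, 28, 35, 43, 51, 61, 75, 82, 90, 91, 94, 106, 114, 119, 136, 139, 146]

Fragments:
  5→22: 17 bp
  22→28: 6 bp
  28→35: 7 bp
  35→43: 8 bp
  43→51: 8 bp
  51→61: 10 bp
  61→75: 14 bp
  75→82: 7 bp
  82→90: 8 bp
  90→91: 1 bp
  91→94: 3 bp
  94→106: 12 bp
  106→114: 8 bp
  114→119: 5 bp
  119→136: 17 bp
  136→139: 3 bp
  139→146: 7 bp
  146→5 (wrap): 152-146+5 = 11 bp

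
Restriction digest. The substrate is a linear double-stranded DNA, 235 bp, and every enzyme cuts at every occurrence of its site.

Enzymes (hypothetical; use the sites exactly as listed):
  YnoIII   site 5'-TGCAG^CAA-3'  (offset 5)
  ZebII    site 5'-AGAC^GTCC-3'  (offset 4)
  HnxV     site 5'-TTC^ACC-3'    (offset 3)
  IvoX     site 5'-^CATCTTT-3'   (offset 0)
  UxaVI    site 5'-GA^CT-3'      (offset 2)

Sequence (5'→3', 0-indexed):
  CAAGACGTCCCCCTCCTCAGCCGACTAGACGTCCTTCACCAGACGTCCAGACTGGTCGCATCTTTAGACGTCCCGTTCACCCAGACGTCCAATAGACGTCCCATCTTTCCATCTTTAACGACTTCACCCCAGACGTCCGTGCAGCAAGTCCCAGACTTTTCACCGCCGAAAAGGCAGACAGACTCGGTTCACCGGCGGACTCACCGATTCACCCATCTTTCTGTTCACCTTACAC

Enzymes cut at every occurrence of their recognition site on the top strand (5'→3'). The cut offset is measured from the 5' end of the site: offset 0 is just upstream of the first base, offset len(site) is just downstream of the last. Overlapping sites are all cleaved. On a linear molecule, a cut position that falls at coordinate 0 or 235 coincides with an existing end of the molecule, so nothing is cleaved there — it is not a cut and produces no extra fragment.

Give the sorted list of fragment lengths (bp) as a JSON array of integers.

[3,4,4,6,6,6,7,7,7,7,8,8,8,9,9,9,9,10,11,11,11,11,12,13,18,21]

Scan for sites:
  YnoIII (TGCAGCAA, off=5): starts [139] → cuts [144]
  ZebII (AGACGTCC, off=4): starts [2, 26, 40, 65, 82, 93, 130] → cuts [6, 30, 44, 69, 86, 97, 134]
  HnxV (TTCACC, off=3): starts [34, 75, 122, 158, 187, 207, 223] → cuts [37, 78, 125, 161, 190, 210, 226]
  IvoX (CATCTTT, off=0): starts [58, 101, 109, 213] → cuts [58, 101, 109, 213]
  UxaVI (GACT, off=2): starts [22, 49, 119, 153, 180, 197] → cuts [24, 51, 121, 155, 182, 199]

Pooled cuts: [6, 24, 30, 37, 44, 51, 58, 69, 78, 86, 97, 101, 109, 121, 125, 134, 144, 155, 161, 182, 190, 199, 210, 213, 226]

Fragment lengths:
  [0,6): 6 bp
  [6,24): 18 bp
  [24,30): 6 bp
  [30,37): 7 bp
  [37,44): 7 bp
  [44,51): 7 bp
  [51,58): 7 bp
  [58,69): 11 bp
  [69,78): 9 bp
  [78,86): 8 bp
  [86,97): 11 bp
  [97,101): 4 bp
  [101,109): 8 bp
  [109,121): 12 bp
  [121,125): 4 bp
  [125,134): 9 bp
  [134,144): 10 bp
  [144,155): 11 bp
  [155,161): 6 bp
  [161,182): 21 bp
  [182,190): 8 bp
  [190,199): 9 bp
  [199,210): 11 bp
  [210,213): 3 bp
  [213,226): 13 bp
  [226,235): 9 bp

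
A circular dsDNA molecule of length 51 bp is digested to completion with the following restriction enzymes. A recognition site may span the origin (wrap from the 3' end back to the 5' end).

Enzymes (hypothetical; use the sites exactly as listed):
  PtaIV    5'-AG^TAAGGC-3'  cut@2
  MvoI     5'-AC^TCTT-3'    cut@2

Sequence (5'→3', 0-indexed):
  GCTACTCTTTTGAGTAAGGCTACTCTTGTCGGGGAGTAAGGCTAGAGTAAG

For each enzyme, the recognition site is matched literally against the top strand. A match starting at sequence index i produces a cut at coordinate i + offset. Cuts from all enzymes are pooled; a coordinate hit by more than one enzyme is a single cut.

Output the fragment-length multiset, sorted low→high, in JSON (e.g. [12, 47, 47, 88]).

[9,9,9,11,13]

Site scan:
  PtaIV AGTAAGGC/2: at [12, 34, 45] ⇒ [14, 36, 47]
  MvoI ACTCTT/2: at [3, 21] ⇒ [5, 23]

Pooled cuts: [5, 14, 23, 36, 47]

Fragment lengths:
  5→14: 9 bp
  14→23: 9 bp
  23→36: 13 bp
  36→47: 11 bp
  47→5 (wrap): 51-47+5 = 9 bp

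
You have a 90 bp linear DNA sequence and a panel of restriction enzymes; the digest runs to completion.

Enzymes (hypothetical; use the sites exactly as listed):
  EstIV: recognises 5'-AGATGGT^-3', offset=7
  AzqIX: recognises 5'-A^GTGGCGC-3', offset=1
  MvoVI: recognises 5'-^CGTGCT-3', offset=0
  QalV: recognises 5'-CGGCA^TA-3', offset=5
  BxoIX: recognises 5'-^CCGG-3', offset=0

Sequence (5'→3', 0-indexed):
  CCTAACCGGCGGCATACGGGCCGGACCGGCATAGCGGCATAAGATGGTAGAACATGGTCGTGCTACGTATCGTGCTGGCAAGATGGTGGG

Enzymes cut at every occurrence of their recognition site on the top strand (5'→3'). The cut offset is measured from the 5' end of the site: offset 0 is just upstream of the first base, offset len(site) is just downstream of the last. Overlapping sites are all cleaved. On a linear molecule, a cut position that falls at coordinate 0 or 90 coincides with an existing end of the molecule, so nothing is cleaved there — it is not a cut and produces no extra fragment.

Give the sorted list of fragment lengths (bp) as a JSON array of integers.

[3,5,5,6,6,8,9,9,10,12,17]

Per-enzyme occurrences:
  EstIV (AGATGGT, off=7): starts [41, 80] → cuts [48, 87]
  AzqIX (AGTGGCGC, off=1): no sites
  MvoVI (CGTGCT, off=0): starts [58, 70] → cuts [58, 70]
  QalV (CGGCATA, off=5): starts [9, 26, 34] → cuts [14, 31, 39]
  BxoIX (CCGG, off=0): starts [5, 20, 25] → cuts [5, 20, 25]

All cut coordinates (distinct, sorted): [5, 14, 20, 25, 31, 39, 48, 58, 70, 87]

Fragment lengths:
  [0,5): 5 bp
  [5,14): 9 bp
  [14,20): 6 bp
  [20,25): 5 bp
  [25,31): 6 bp
  [31,39): 8 bp
  [39,48): 9 bp
  [48,58): 10 bp
  [58,70): 12 bp
  [70,87): 17 bp
  [87,90): 3 bp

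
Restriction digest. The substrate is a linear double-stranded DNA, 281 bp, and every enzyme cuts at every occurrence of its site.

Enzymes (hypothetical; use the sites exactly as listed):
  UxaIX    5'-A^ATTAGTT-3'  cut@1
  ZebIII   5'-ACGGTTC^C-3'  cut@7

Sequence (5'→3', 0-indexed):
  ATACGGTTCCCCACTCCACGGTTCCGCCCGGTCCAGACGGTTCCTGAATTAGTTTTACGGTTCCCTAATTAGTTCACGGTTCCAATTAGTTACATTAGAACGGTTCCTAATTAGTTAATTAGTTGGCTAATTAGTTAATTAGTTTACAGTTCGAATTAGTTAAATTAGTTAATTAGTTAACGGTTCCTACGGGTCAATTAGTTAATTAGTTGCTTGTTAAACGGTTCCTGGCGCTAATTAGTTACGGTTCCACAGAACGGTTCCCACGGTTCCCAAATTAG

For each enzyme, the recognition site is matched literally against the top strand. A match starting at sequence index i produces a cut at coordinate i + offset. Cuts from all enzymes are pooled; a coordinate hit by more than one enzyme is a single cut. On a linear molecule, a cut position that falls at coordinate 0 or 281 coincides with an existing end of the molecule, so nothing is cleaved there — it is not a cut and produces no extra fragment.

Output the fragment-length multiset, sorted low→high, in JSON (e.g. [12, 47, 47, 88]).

[2,3,4,4,8,8,8,8,9,9,9,9,9,10,12,13,14,15,15,15,16,17,19,22,23]

Per-enzyme occurrences:
  UxaIX (AATTAGTT, off=1): starts [46, 66, 83, 108, 116, 128, 136, 153, 162, 170, 195, 203, 235] → cuts [47, 67, 84, 109, 117, 129, 137, 154, 163, 171, 196, 204, 236]
  ZebIII (ACGGTTCC, off=7): starts [2, 17, 36, 56, 75, 99, 179, 220, 243, 256, 265] → cuts [9, 24, 43, 63, 82, 106, 186, 227, 250, 263, 272]

Pooled cuts: [9, 24, 43, 47, 63, 67, 82, 84, 106, 109, 117, 129, 137, 154, 163, 171, 186, 196, 204, 227, 236, 250, 263, 272]

Fragment lengths:
  [0,9): 9 bp
  [9,24): 15 bp
  [24,43): 19 bp
  [43,47): 4 bp
  [47,63): 16 bp
  [63,67): 4 bp
  [67,82): 15 bp
  [82,84): 2 bp
  [84,106): 22 bp
  [106,109): 3 bp
  [109,117): 8 bp
  [117,129): 12 bp
  [129,137): 8 bp
  [137,154): 17 bp
  [154,163): 9 bp
  [163,171): 8 bp
  [171,186): 15 bp
  [186,196): 10 bp
  [196,204): 8 bp
  [204,227): 23 bp
  [227,236): 9 bp
  [236,250): 14 bp
  [250,263): 13 bp
  [263,272): 9 bp
  [272,281): 9 bp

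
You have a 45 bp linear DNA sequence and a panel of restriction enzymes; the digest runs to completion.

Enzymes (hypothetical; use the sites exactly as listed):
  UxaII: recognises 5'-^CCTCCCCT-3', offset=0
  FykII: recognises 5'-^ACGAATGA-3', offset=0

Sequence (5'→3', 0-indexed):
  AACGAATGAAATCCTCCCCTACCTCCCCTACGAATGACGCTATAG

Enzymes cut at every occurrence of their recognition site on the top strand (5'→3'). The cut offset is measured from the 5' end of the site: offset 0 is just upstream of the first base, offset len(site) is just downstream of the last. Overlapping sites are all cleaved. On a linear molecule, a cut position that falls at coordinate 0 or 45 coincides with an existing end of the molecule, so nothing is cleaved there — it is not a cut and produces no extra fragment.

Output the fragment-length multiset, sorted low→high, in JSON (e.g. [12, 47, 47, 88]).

[1,8,9,11,16]

Per-enzyme occurrences:
  UxaII (CCTCCCCT, off=0): starts [12, 21] → cuts [12, 21]
  FykII (ACGAATGA, off=0): starts [1, 29] → cuts [1, 29]

Pooled cuts: [1, 12, 21, 29]

Fragments:
  [0,1): 1 bp
  [1,12): 11 bp
  [12,21): 9 bp
  [21,29): 8 bp
  [29,45): 16 bp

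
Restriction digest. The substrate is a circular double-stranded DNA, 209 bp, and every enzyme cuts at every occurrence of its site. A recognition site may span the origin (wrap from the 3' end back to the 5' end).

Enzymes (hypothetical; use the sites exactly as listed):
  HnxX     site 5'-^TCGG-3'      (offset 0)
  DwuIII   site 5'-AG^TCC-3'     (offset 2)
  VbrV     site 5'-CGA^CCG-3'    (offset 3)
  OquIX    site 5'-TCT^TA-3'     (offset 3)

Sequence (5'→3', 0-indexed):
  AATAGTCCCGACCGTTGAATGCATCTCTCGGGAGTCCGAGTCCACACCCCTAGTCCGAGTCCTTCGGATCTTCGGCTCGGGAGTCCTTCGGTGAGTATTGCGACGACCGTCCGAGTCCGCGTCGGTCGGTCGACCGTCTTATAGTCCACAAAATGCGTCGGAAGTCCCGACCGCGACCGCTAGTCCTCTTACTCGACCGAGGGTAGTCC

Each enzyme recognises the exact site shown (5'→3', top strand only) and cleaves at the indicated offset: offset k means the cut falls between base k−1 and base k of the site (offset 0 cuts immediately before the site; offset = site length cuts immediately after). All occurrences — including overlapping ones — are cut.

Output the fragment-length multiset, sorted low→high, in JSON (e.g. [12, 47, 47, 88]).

Site scan:
  HnxX TCGG/0: at [27, 63, 71, 76, 87, 121, 125, 157] ⇒ [27, 63, 71, 76, 87, 121, 125, 157]
  DwuIII AGTCC/2: at [3, 32, 38, 51, 57, 81, 113, 142, 162, 181, 204] ⇒ [5, 34, 40, 53, 59, 83, 115, 144, 164, 183, 206]
  VbrV CGACCG/3: at [8, 103, 130, 167, 173, 193] ⇒ [11, 106, 133, 170, 176, 196]
  OquIX TCTTA/3: at [136, 186] ⇒ [139, 189]

All cut coordinates (distinct, sorted): [5, 11, 27, 34, 40, 53, 59, 63, 71, 76, 83, 87, 106, 115, 121, 125, 133, 139, 144, 157, 164, 170, 176, 183, 189, 196, 206]

Fragment lengths:
  5→11: 6 bp
  11→27: 16 bp
  27→34: 7 bp
  34→40: 6 bp
  40→53: 13 bp
  53→59: 6 bp
  59→63: 4 bp
  63→71: 8 bp
  71→76: 5 bp
  76→83: 7 bp
  83→87: 4 bp
  87→106: 19 bp
  106→115: 9 bp
  115→121: 6 bp
  121→125: 4 bp
  125→133: 8 bp
  133→139: 6 bp
  139→144: 5 bp
  144→157: 13 bp
  157→164: 7 bp
  164→170: 6 bp
  170→176: 6 bp
  176→183: 7 bp
  183→189: 6 bp
  189→196: 7 bp
  196→206: 10 bp
  206→5 (wrap): 209-206+5 = 8 bp

[4,4,4,5,5,6,6,6,6,6,6,6,6,7,7,7,7,7,8,8,8,9,10,13,13,16,19]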